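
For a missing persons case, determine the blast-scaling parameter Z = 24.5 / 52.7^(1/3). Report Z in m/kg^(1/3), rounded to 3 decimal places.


Scaled distance calculation:
W^(1/3) = 52.7^(1/3) = 3.749185
Z = R / W^(1/3) = 24.5 / 3.749185
Z = 6.535 m/kg^(1/3)

6.535


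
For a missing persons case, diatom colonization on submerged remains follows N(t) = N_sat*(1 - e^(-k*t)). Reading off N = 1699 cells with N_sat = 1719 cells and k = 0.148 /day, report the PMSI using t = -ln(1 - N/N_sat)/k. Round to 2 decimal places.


PMSI from diatom colonization curve:
N / N_sat = 1699 / 1719 = 0.988365
1 - N/N_sat = 0.011635
ln(1 - N/N_sat) = -4.453737
t = -ln(1 - N/N_sat) / k = -(-4.453737) / 0.148 = 30.09 days

30.09


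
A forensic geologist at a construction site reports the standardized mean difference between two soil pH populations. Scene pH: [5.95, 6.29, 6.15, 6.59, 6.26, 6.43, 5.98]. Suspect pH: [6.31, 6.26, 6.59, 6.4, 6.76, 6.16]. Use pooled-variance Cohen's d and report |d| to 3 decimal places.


Pooled-variance Cohen's d for soil pH comparison:
Scene mean = 43.65 / 7 = 6.235714
Suspect mean = 38.48 / 6 = 6.413333
Scene sample variance s_s^2 = 0.053529
Suspect sample variance s_c^2 = 0.049987
Pooled variance = ((n_s-1)*s_s^2 + (n_c-1)*s_c^2) / (n_s + n_c - 2) = 0.051919
Pooled SD = sqrt(0.051919) = 0.227857
Mean difference = -0.177619
|d| = |-0.177619| / 0.227857 = 0.780

0.780


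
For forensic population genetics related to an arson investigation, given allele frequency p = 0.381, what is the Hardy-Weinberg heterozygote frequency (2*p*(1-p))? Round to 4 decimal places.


Hardy-Weinberg heterozygote frequency:
q = 1 - p = 1 - 0.381 = 0.619
2pq = 2 * 0.381 * 0.619 = 0.4717

0.4717


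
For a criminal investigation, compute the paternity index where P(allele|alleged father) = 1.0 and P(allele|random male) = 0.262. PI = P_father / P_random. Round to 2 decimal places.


Paternity Index calculation:
PI = P(allele|father) / P(allele|random)
PI = 1.0 / 0.262
PI = 3.82

3.82


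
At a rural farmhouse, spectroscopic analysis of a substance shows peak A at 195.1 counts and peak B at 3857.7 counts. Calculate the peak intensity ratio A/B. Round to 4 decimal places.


Spectral peak ratio:
Peak A = 195.1 counts
Peak B = 3857.7 counts
Ratio = 195.1 / 3857.7 = 0.0506

0.0506


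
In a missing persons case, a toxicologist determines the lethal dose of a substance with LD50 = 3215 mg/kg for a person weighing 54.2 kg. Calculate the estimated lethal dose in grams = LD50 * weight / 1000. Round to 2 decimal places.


Lethal dose calculation:
Lethal dose = LD50 * body_weight / 1000
= 3215 * 54.2 / 1000
= 174253 / 1000
= 174.25 g

174.25


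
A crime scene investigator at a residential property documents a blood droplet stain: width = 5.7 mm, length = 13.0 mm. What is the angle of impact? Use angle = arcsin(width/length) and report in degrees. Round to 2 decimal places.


Blood spatter impact angle calculation:
width / length = 5.7 / 13.0 = 0.438462
angle = arcsin(0.438462)
angle = 26.01 degrees

26.01


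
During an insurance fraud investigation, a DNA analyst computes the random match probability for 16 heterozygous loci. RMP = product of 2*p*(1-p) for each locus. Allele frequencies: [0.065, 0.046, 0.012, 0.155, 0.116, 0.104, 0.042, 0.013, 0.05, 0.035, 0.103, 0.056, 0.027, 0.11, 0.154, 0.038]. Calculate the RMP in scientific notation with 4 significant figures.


Computing RMP for 16 loci:
Locus 1: 2 * 0.065 * 0.935 = 0.12155
Locus 2: 2 * 0.046 * 0.954 = 0.087768
Locus 3: 2 * 0.012 * 0.988 = 0.023712
Locus 4: 2 * 0.155 * 0.845 = 0.26195
Locus 5: 2 * 0.116 * 0.884 = 0.205088
Locus 6: 2 * 0.104 * 0.896 = 0.186368
Locus 7: 2 * 0.042 * 0.958 = 0.080472
Locus 8: 2 * 0.013 * 0.987 = 0.025662
Locus 9: 2 * 0.05 * 0.95 = 0.095
Locus 10: 2 * 0.035 * 0.965 = 0.06755
Locus 11: 2 * 0.103 * 0.897 = 0.184782
Locus 12: 2 * 0.056 * 0.944 = 0.105728
Locus 13: 2 * 0.027 * 0.973 = 0.052542
Locus 14: 2 * 0.11 * 0.89 = 0.1958
Locus 15: 2 * 0.154 * 0.846 = 0.260568
Locus 16: 2 * 0.038 * 0.962 = 0.073112
RMP = 1.285e-16

1.285e-16


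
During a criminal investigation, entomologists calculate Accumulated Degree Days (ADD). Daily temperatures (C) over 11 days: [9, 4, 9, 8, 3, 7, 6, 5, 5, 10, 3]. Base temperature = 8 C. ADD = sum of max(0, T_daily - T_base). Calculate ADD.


Computing ADD day by day:
Day 1: max(0, 9 - 8) = 1
Day 2: max(0, 4 - 8) = 0
Day 3: max(0, 9 - 8) = 1
Day 4: max(0, 8 - 8) = 0
Day 5: max(0, 3 - 8) = 0
Day 6: max(0, 7 - 8) = 0
Day 7: max(0, 6 - 8) = 0
Day 8: max(0, 5 - 8) = 0
Day 9: max(0, 5 - 8) = 0
Day 10: max(0, 10 - 8) = 2
Day 11: max(0, 3 - 8) = 0
Total ADD = 4

4


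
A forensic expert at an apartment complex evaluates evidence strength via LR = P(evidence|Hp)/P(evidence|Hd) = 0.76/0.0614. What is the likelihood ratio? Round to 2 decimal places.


Likelihood ratio calculation:
LR = P(E|Hp) / P(E|Hd)
LR = 0.76 / 0.0614
LR = 12.38

12.38


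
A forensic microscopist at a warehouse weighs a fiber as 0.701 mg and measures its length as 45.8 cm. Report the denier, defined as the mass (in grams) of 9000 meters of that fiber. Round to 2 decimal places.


Denier calculation:
Mass in grams = 0.701 mg / 1000 = 0.000701 g
Length in meters = 45.8 cm / 100 = 0.458 m
Linear density = mass / length = 0.000701 / 0.458 = 0.00153057 g/m
Denier = (g/m) * 9000 = 0.00153057 * 9000 = 13.78

13.78


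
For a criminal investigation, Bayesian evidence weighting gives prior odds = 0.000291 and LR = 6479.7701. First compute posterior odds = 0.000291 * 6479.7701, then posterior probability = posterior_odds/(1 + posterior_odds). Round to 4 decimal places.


Bayesian evidence evaluation:
Posterior odds = prior_odds * LR = 0.000291 * 6479.7701 = 1.885613
Posterior probability = posterior_odds / (1 + posterior_odds)
= 1.885613 / (1 + 1.885613)
= 1.885613 / 2.885613
= 0.6535

0.6535


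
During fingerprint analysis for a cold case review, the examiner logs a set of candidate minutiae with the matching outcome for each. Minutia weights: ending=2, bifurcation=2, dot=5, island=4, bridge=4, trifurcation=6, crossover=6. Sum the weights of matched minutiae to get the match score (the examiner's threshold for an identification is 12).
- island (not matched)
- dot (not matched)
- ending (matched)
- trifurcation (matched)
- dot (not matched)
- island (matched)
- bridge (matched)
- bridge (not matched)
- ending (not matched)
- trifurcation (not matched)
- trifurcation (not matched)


Weighted minutiae match score:
  island: not matched, +0
  dot: not matched, +0
  ending: matched, +2 (running total 2)
  trifurcation: matched, +6 (running total 8)
  dot: not matched, +0
  island: matched, +4 (running total 12)
  bridge: matched, +4 (running total 16)
  bridge: not matched, +0
  ending: not matched, +0
  trifurcation: not matched, +0
  trifurcation: not matched, +0
Total score = 16
Threshold = 12; verdict = identification

16


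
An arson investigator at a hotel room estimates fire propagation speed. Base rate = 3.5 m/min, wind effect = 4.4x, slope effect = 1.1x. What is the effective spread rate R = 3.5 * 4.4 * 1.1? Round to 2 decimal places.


Fire spread rate calculation:
R = R0 * wind_factor * slope_factor
= 3.5 * 4.4 * 1.1
= 15.4 * 1.1
= 16.94 m/min

16.94


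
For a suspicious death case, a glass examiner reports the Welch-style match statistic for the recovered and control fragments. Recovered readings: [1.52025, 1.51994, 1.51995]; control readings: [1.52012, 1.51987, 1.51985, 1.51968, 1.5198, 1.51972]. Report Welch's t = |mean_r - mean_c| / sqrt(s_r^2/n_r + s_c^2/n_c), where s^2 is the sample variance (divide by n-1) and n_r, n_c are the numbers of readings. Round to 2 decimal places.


Welch's t-criterion for glass RI comparison:
Recovered mean = sum / n_r = 4.56014 / 3 = 1.5200467
Control mean = sum / n_c = 9.11904 / 6 = 1.51984
Recovered sample variance s_r^2 = 3.10333e-08
Control sample variance s_c^2 = 2.42e-08
Welch SE (unpooled) = sqrt(s_r^2/n_r + s_c^2/n_c) = sqrt(1.03444e-08 + 4.03333e-09) = sqrt(1.43777e-08) = 0.000119907
|mean_r - mean_c| = 0.000206667
t = 0.000206667 / 0.000119907 = 1.72

1.72


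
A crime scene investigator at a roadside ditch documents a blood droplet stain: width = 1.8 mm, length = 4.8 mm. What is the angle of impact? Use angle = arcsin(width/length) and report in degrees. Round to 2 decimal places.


Blood spatter impact angle calculation:
width / length = 1.8 / 4.8 = 0.375
angle = arcsin(0.375)
angle = 22.02 degrees

22.02


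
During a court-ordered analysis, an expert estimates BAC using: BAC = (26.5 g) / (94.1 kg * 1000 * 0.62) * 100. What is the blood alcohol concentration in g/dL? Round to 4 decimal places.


Applying the Widmark formula:
BAC = (dose_g / (body_wt * 1000 * r)) * 100
Denominator = 94.1 * 1000 * 0.62 = 58342
BAC = (26.5 / 58342) * 100
BAC = 0.0454 g/dL

0.0454


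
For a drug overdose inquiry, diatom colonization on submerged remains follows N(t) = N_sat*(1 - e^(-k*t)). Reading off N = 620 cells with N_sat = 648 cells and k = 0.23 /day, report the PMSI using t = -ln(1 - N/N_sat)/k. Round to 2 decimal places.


PMSI from diatom colonization curve:
N / N_sat = 620 / 648 = 0.95679
1 - N/N_sat = 0.04321
ln(1 - N/N_sat) = -3.141683
t = -ln(1 - N/N_sat) / k = -(-3.141683) / 0.23 = 13.66 days

13.66


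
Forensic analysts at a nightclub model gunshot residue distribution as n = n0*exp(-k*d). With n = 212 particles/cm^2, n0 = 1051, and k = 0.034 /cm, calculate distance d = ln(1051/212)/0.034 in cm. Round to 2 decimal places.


GSR distance calculation:
n0/n = 1051 / 212 = 4.957547
ln(n0/n) = 1.600911
d = 1.600911 / 0.034 = 47.09 cm

47.09


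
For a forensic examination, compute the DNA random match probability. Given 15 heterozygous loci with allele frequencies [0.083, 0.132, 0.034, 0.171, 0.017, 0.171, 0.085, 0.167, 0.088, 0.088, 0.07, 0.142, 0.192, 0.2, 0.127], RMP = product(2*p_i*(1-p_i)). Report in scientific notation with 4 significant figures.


Computing RMP for 15 loci:
Locus 1: 2 * 0.083 * 0.917 = 0.152222
Locus 2: 2 * 0.132 * 0.868 = 0.229152
Locus 3: 2 * 0.034 * 0.966 = 0.065688
Locus 4: 2 * 0.171 * 0.829 = 0.283518
Locus 5: 2 * 0.017 * 0.983 = 0.033422
Locus 6: 2 * 0.171 * 0.829 = 0.283518
Locus 7: 2 * 0.085 * 0.915 = 0.15555
Locus 8: 2 * 0.167 * 0.833 = 0.278222
Locus 9: 2 * 0.088 * 0.912 = 0.160512
Locus 10: 2 * 0.088 * 0.912 = 0.160512
Locus 11: 2 * 0.07 * 0.93 = 0.1302
Locus 12: 2 * 0.142 * 0.858 = 0.243672
Locus 13: 2 * 0.192 * 0.808 = 0.310272
Locus 14: 2 * 0.2 * 0.8 = 0.32
Locus 15: 2 * 0.127 * 0.873 = 0.221742
RMP = 4.794e-12

4.794e-12


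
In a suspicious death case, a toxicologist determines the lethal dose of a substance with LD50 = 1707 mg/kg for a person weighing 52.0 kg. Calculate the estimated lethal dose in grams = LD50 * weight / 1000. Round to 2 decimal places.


Lethal dose calculation:
Lethal dose = LD50 * body_weight / 1000
= 1707 * 52.0 / 1000
= 88764 / 1000
= 88.76 g

88.76


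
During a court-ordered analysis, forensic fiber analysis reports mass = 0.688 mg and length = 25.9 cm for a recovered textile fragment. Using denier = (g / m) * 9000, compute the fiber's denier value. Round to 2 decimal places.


Denier calculation:
Mass in grams = 0.688 mg / 1000 = 0.000688 g
Length in meters = 25.9 cm / 100 = 0.259 m
Linear density = mass / length = 0.000688 / 0.259 = 0.00265637 g/m
Denier = (g/m) * 9000 = 0.00265637 * 9000 = 23.91

23.91


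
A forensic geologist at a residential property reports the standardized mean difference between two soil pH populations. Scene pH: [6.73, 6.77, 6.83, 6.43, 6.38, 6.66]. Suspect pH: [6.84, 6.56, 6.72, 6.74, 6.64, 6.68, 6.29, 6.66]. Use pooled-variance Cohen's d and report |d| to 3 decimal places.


Pooled-variance Cohen's d for soil pH comparison:
Scene mean = 39.8 / 6 = 6.633333
Suspect mean = 53.13 / 8 = 6.64125
Scene sample variance s_s^2 = 0.034587
Suspect sample variance s_c^2 = 0.026755
Pooled variance = ((n_s-1)*s_s^2 + (n_c-1)*s_c^2) / (n_s + n_c - 2) = 0.030018
Pooled SD = sqrt(0.030018) = 0.173257
Mean difference = -0.007917
|d| = |-0.007917| / 0.173257 = 0.046

0.046


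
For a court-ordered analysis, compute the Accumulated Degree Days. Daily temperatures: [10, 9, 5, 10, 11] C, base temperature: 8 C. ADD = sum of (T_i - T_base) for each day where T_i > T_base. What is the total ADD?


Computing ADD day by day:
Day 1: max(0, 10 - 8) = 2
Day 2: max(0, 9 - 8) = 1
Day 3: max(0, 5 - 8) = 0
Day 4: max(0, 10 - 8) = 2
Day 5: max(0, 11 - 8) = 3
Total ADD = 8

8


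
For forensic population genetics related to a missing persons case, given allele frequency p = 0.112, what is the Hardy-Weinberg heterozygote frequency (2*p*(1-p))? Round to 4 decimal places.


Hardy-Weinberg heterozygote frequency:
q = 1 - p = 1 - 0.112 = 0.888
2pq = 2 * 0.112 * 0.888 = 0.1989

0.1989


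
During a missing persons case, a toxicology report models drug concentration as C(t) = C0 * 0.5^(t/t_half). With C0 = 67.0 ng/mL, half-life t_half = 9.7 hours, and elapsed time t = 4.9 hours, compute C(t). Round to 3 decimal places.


Drug concentration decay:
Number of half-lives = t / t_half = 4.9 / 9.7 = 0.505155
Decay factor = 0.5^0.505155 = 0.70458467
C(t) = 67.0 * 0.70458467 = 47.207 ng/mL

47.207


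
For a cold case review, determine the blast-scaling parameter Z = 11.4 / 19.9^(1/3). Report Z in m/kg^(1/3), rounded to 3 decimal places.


Scaled distance calculation:
W^(1/3) = 19.9^(1/3) = 2.709886
Z = R / W^(1/3) = 11.4 / 2.709886
Z = 4.207 m/kg^(1/3)

4.207


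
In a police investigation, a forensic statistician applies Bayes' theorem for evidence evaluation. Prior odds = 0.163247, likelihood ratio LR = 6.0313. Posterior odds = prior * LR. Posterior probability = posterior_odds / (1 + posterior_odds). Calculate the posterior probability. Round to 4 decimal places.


Bayesian evidence evaluation:
Posterior odds = prior_odds * LR = 0.163247 * 6.0313 = 0.9845916
Posterior probability = posterior_odds / (1 + posterior_odds)
= 0.9845916 / (1 + 0.9845916)
= 0.9845916 / 1.9845916
= 0.4961

0.4961


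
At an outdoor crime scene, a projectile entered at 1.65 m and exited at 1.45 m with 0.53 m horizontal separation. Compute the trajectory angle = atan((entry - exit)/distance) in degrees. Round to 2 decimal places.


Bullet trajectory angle:
Height difference = 1.65 - 1.45 = 0.2 m
angle = atan(0.2 / 0.53)
angle = atan(0.377358)
angle = 20.67 degrees

20.67


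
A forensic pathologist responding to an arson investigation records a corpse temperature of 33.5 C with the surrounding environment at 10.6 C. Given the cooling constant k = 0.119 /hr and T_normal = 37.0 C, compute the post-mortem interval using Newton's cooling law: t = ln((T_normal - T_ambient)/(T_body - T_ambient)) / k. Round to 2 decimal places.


Using Newton's law of cooling:
t = ln((T_normal - T_ambient) / (T_body - T_ambient)) / k
T_normal - T_ambient = 26.4
T_body - T_ambient = 22.9
Ratio = 1.152838
ln(ratio) = 0.142227
t = 0.142227 / 0.119 = 1.20 hours

1.20


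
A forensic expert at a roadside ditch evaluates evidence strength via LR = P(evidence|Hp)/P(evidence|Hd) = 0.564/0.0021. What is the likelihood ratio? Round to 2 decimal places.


Likelihood ratio calculation:
LR = P(E|Hp) / P(E|Hd)
LR = 0.564 / 0.0021
LR = 268.57

268.57


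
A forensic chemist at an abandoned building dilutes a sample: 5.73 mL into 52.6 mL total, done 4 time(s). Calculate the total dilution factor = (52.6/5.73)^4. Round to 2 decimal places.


Dilution factor calculation:
Single dilution = V_total / V_sample = 52.6 / 5.73 ≈ 9.179756
Number of dilutions = 4
Total DF = (52.6 / 5.73)^4 (full precision, rounded at the end) = 7101.08

7101.08


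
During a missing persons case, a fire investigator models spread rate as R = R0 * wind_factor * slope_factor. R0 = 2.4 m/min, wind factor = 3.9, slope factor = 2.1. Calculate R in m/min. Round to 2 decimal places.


Fire spread rate calculation:
R = R0 * wind_factor * slope_factor
= 2.4 * 3.9 * 2.1
= 9.36 * 2.1
= 19.66 m/min

19.66


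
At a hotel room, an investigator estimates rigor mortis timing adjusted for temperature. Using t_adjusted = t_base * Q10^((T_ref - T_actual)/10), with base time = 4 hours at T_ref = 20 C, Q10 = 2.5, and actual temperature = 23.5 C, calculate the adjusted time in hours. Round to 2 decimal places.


Rigor mortis time adjustment:
Exponent = (T_ref - T_actual) / 10 = (20 - 23.5) / 10 = -0.35
Q10 factor = 2.5^-0.35 = 0.72564
t_adjusted = 4 * 0.72564 = 2.90 hours

2.90


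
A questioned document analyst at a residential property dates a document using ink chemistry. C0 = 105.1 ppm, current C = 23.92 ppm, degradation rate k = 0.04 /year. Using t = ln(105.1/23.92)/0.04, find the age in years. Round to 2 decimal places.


Document age estimation:
C0/C = 105.1 / 23.92 = 4.393813
ln(C0/C) = 1.480197
t = 1.480197 / 0.04 = 37.00 years

37.00


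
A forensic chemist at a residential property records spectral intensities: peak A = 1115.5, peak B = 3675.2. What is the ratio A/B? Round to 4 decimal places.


Spectral peak ratio:
Peak A = 1115.5 counts
Peak B = 3675.2 counts
Ratio = 1115.5 / 3675.2 = 0.3035

0.3035


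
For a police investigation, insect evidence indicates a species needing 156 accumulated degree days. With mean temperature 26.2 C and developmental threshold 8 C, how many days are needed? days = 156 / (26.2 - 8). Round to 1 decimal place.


Insect development time:
Effective temperature = avg_temp - T_base = 26.2 - 8 = 18.2 C
Days = ADD / effective_temp = 156 / 18.2 = 8.6 days

8.6


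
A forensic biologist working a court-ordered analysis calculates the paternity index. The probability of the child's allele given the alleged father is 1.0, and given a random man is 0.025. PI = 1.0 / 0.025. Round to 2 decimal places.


Paternity Index calculation:
PI = P(allele|father) / P(allele|random)
PI = 1.0 / 0.025
PI = 40.00

40.00


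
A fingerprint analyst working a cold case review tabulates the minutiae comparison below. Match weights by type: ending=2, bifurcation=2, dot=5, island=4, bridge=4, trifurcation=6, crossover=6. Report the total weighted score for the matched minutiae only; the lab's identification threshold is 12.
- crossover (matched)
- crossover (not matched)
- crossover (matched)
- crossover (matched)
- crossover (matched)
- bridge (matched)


Weighted minutiae match score:
  crossover: matched, +6 (running total 6)
  crossover: not matched, +0
  crossover: matched, +6 (running total 12)
  crossover: matched, +6 (running total 18)
  crossover: matched, +6 (running total 24)
  bridge: matched, +4 (running total 28)
Total score = 28
Threshold = 12; verdict = identification

28


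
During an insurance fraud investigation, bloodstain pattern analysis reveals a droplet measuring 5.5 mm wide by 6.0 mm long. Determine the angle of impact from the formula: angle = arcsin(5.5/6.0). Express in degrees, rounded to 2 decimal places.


Blood spatter impact angle calculation:
width / length = 5.5 / 6.0 = 0.916667
angle = arcsin(0.916667)
angle = 66.44 degrees

66.44


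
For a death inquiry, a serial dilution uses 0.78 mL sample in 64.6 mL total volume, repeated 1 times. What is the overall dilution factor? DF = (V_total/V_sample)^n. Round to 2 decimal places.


Dilution factor calculation:
Single dilution = V_total / V_sample = 64.6 / 0.78 ≈ 82.820513
Number of dilutions = 1
Total DF = (64.6 / 0.78)^1 (full precision, rounded at the end) = 82.82

82.82


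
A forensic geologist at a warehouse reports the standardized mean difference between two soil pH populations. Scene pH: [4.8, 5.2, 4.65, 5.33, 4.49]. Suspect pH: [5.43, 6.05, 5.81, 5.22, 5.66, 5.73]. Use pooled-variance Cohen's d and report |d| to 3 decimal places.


Pooled-variance Cohen's d for soil pH comparison:
Scene mean = 24.47 / 5 = 4.894
Suspect mean = 33.9 / 6 = 5.65
Scene sample variance s_s^2 = 0.12883
Suspect sample variance s_c^2 = 0.08508
Pooled variance = ((n_s-1)*s_s^2 + (n_c-1)*s_c^2) / (n_s + n_c - 2) = 0.104524
Pooled SD = sqrt(0.104524) = 0.323302
Mean difference = -0.756
|d| = |-0.756| / 0.323302 = 2.338

2.338


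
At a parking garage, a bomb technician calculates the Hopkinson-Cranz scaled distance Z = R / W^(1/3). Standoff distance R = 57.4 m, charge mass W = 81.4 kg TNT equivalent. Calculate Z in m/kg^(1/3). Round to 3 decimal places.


Scaled distance calculation:
W^(1/3) = 81.4^(1/3) = 4.333859
Z = R / W^(1/3) = 57.4 / 4.333859
Z = 13.245 m/kg^(1/3)

13.245


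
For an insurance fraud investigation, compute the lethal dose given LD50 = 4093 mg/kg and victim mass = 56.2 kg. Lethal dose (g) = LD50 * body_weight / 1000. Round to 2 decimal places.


Lethal dose calculation:
Lethal dose = LD50 * body_weight / 1000
= 4093 * 56.2 / 1000
= 230026.6 / 1000
= 230.03 g

230.03


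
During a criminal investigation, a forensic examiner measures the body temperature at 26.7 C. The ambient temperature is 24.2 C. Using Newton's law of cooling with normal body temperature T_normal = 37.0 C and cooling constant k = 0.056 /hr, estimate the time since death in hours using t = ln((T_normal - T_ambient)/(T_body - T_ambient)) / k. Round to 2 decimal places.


Using Newton's law of cooling:
t = ln((T_normal - T_ambient) / (T_body - T_ambient)) / k
T_normal - T_ambient = 12.8
T_body - T_ambient = 2.5
Ratio = 5.12
ln(ratio) = 1.633154
t = 1.633154 / 0.056 = 29.16 hours

29.16


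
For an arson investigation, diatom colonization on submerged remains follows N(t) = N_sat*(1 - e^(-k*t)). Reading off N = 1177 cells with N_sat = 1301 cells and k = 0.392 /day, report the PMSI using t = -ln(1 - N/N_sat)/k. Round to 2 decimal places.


PMSI from diatom colonization curve:
N / N_sat = 1177 / 1301 = 0.904689
1 - N/N_sat = 0.095311
ln(1 - N/N_sat) = -2.35061
t = -ln(1 - N/N_sat) / k = -(-2.35061) / 0.392 = 6.00 days

6.00


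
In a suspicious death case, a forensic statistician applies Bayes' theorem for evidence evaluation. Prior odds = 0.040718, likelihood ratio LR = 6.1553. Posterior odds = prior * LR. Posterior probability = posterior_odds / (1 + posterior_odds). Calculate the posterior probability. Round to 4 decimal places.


Bayesian evidence evaluation:
Posterior odds = prior_odds * LR = 0.040718 * 6.1553 = 0.2506315
Posterior probability = posterior_odds / (1 + posterior_odds)
= 0.2506315 / (1 + 0.2506315)
= 0.2506315 / 1.2506315
= 0.2004

0.2004


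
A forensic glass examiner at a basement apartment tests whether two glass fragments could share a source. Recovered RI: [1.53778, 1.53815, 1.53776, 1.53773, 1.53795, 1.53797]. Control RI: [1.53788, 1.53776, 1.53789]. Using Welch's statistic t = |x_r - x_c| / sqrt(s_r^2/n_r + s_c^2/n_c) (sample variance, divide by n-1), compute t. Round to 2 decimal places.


Welch's t-criterion for glass RI comparison:
Recovered mean = sum / n_r = 9.22734 / 6 = 1.53789
Control mean = sum / n_c = 4.61353 / 3 = 1.5378433
Recovered sample variance s_r^2 = 2.644e-08
Control sample variance s_c^2 = 5.23333e-09
Welch SE (unpooled) = sqrt(s_r^2/n_r + s_c^2/n_c) = sqrt(4.40667e-09 + 1.74444e-09) = sqrt(6.15111e-09) = 7.8429e-05
|mean_r - mean_c| = 4.66667e-05
t = 4.66667e-05 / 7.8429e-05 = 0.60

0.60


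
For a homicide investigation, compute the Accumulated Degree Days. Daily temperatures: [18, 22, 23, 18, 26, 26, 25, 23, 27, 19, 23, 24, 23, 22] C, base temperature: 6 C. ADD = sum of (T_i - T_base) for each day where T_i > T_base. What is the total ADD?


Computing ADD day by day:
Day 1: max(0, 18 - 6) = 12
Day 2: max(0, 22 - 6) = 16
Day 3: max(0, 23 - 6) = 17
Day 4: max(0, 18 - 6) = 12
Day 5: max(0, 26 - 6) = 20
Day 6: max(0, 26 - 6) = 20
Day 7: max(0, 25 - 6) = 19
Day 8: max(0, 23 - 6) = 17
Day 9: max(0, 27 - 6) = 21
Day 10: max(0, 19 - 6) = 13
Day 11: max(0, 23 - 6) = 17
Day 12: max(0, 24 - 6) = 18
Day 13: max(0, 23 - 6) = 17
Day 14: max(0, 22 - 6) = 16
Total ADD = 235

235


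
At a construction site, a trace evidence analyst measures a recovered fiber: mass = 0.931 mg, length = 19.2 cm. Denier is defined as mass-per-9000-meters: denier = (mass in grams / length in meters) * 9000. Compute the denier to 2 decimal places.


Denier calculation:
Mass in grams = 0.931 mg / 1000 = 0.000931 g
Length in meters = 19.2 cm / 100 = 0.192 m
Linear density = mass / length = 0.000931 / 0.192 = 0.00484896 g/m
Denier = (g/m) * 9000 = 0.00484896 * 9000 = 43.64

43.64


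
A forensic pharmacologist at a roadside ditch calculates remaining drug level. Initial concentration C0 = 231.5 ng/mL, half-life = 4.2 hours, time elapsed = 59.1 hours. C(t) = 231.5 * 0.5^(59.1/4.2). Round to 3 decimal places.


Drug concentration decay:
Number of half-lives = t / t_half = 59.1 / 4.2 = 14.071429
Decay factor = 0.5^14.071429 = 0.00005809
C(t) = 231.5 * 0.00005809 = 0.013 ng/mL

0.013


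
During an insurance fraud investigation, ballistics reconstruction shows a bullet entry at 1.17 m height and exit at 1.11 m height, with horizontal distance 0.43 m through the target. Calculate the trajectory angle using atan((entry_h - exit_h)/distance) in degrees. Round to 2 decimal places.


Bullet trajectory angle:
Height difference = 1.17 - 1.11 = 0.06 m
angle = atan(0.06 / 0.43)
angle = atan(0.139535)
angle = 7.94 degrees

7.94


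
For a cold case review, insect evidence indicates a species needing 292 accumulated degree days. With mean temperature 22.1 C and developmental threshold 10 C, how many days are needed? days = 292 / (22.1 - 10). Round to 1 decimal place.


Insect development time:
Effective temperature = avg_temp - T_base = 22.1 - 10 = 12.1 C
Days = ADD / effective_temp = 292 / 12.1 = 24.1 days

24.1


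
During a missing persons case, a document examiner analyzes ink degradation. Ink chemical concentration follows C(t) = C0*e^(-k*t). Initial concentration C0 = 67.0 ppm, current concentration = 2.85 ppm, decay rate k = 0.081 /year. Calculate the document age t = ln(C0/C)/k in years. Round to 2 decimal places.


Document age estimation:
C0/C = 67.0 / 2.85 = 23.508772
ln(C0/C) = 3.157374
t = 3.157374 / 0.081 = 38.98 years

38.98


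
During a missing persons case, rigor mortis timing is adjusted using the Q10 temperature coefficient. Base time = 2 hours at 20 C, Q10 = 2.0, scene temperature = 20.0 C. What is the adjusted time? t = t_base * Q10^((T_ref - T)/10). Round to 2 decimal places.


Rigor mortis time adjustment:
Exponent = (T_ref - T_actual) / 10 = (20 - 20.0) / 10 = 0
Q10 factor = 2.0^0 = 1
t_adjusted = 2 * 1 = 2.00 hours

2.00


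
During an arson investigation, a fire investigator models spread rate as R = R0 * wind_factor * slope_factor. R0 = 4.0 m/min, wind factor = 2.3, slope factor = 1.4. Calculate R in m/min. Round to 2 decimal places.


Fire spread rate calculation:
R = R0 * wind_factor * slope_factor
= 4.0 * 2.3 * 1.4
= 9.2 * 1.4
= 12.88 m/min

12.88


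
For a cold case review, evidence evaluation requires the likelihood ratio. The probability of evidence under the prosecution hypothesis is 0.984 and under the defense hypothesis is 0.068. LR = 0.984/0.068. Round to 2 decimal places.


Likelihood ratio calculation:
LR = P(E|Hp) / P(E|Hd)
LR = 0.984 / 0.068
LR = 14.47

14.47


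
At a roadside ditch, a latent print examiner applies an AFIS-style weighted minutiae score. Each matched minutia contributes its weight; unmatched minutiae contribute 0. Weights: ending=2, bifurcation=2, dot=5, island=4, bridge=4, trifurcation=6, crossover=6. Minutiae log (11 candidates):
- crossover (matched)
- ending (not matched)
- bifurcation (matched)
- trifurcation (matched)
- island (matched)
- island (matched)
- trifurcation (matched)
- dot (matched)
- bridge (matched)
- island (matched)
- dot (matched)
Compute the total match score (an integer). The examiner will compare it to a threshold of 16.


Weighted minutiae match score:
  crossover: matched, +6 (running total 6)
  ending: not matched, +0
  bifurcation: matched, +2 (running total 8)
  trifurcation: matched, +6 (running total 14)
  island: matched, +4 (running total 18)
  island: matched, +4 (running total 22)
  trifurcation: matched, +6 (running total 28)
  dot: matched, +5 (running total 33)
  bridge: matched, +4 (running total 37)
  island: matched, +4 (running total 41)
  dot: matched, +5 (running total 46)
Total score = 46
Threshold = 16; verdict = identification

46


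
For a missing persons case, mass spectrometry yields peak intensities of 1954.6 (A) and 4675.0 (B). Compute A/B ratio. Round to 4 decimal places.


Spectral peak ratio:
Peak A = 1954.6 counts
Peak B = 4675.0 counts
Ratio = 1954.6 / 4675.0 = 0.4181

0.4181


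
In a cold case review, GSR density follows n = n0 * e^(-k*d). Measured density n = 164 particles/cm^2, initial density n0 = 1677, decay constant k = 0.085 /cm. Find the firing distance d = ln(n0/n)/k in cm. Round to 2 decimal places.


GSR distance calculation:
n0/n = 1677 / 164 = 10.22561
ln(n0/n) = 2.324895
d = 2.324895 / 0.085 = 27.35 cm

27.35


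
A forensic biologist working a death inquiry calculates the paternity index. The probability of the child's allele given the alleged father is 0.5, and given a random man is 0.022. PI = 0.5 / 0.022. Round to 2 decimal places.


Paternity Index calculation:
PI = P(allele|father) / P(allele|random)
PI = 0.5 / 0.022
PI = 22.73

22.73


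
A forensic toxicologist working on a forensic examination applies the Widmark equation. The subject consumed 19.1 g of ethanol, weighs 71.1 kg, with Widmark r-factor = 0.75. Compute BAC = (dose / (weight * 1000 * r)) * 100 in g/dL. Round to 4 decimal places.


Applying the Widmark formula:
BAC = (dose_g / (body_wt * 1000 * r)) * 100
Denominator = 71.1 * 1000 * 0.75 = 53325
BAC = (19.1 / 53325) * 100
BAC = 0.0358 g/dL

0.0358


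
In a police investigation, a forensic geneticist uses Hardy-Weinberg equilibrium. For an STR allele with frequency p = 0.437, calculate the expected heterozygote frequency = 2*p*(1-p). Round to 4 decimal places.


Hardy-Weinberg heterozygote frequency:
q = 1 - p = 1 - 0.437 = 0.563
2pq = 2 * 0.437 * 0.563 = 0.4921

0.4921


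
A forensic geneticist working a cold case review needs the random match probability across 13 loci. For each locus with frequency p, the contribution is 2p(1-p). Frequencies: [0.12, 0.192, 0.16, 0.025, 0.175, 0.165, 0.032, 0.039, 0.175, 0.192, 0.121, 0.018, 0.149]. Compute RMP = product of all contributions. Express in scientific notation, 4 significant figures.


Computing RMP for 13 loci:
Locus 1: 2 * 0.12 * 0.88 = 0.2112
Locus 2: 2 * 0.192 * 0.808 = 0.310272
Locus 3: 2 * 0.16 * 0.84 = 0.2688
Locus 4: 2 * 0.025 * 0.975 = 0.04875
Locus 5: 2 * 0.175 * 0.825 = 0.28875
Locus 6: 2 * 0.165 * 0.835 = 0.27555
Locus 7: 2 * 0.032 * 0.968 = 0.061952
Locus 8: 2 * 0.039 * 0.961 = 0.074958
Locus 9: 2 * 0.175 * 0.825 = 0.28875
Locus 10: 2 * 0.192 * 0.808 = 0.310272
Locus 11: 2 * 0.121 * 0.879 = 0.212718
Locus 12: 2 * 0.018 * 0.982 = 0.035352
Locus 13: 2 * 0.149 * 0.851 = 0.253598
RMP = 5.421e-11

5.421e-11


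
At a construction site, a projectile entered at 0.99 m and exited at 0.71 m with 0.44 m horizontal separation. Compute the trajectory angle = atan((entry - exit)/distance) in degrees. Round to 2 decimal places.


Bullet trajectory angle:
Height difference = 0.99 - 0.71 = 0.28 m
angle = atan(0.28 / 0.44)
angle = atan(0.636364)
angle = 32.47 degrees

32.47


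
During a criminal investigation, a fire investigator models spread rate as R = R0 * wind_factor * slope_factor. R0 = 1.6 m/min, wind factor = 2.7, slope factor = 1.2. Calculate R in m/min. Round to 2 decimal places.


Fire spread rate calculation:
R = R0 * wind_factor * slope_factor
= 1.6 * 2.7 * 1.2
= 4.32 * 1.2
= 5.18 m/min

5.18


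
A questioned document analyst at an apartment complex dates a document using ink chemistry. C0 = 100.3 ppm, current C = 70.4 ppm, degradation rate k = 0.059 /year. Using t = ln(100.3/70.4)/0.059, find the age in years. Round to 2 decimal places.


Document age estimation:
C0/C = 100.3 / 70.4 = 1.424716
ln(C0/C) = 0.353972
t = 0.353972 / 0.059 = 6.00 years

6.00


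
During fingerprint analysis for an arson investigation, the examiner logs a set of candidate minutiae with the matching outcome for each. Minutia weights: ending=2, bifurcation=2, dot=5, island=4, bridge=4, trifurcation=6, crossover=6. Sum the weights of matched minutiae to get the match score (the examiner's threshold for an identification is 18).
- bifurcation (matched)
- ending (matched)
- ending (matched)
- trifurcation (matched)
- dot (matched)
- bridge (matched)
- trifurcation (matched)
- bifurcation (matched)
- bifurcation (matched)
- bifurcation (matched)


Weighted minutiae match score:
  bifurcation: matched, +2 (running total 2)
  ending: matched, +2 (running total 4)
  ending: matched, +2 (running total 6)
  trifurcation: matched, +6 (running total 12)
  dot: matched, +5 (running total 17)
  bridge: matched, +4 (running total 21)
  trifurcation: matched, +6 (running total 27)
  bifurcation: matched, +2 (running total 29)
  bifurcation: matched, +2 (running total 31)
  bifurcation: matched, +2 (running total 33)
Total score = 33
Threshold = 18; verdict = identification

33


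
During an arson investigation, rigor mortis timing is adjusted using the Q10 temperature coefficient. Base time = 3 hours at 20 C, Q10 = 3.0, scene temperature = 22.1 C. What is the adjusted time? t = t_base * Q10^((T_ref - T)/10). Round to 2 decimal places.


Rigor mortis time adjustment:
Exponent = (T_ref - T_actual) / 10 = (20 - 22.1) / 10 = -0.21
Q10 factor = 3.0^-0.21 = 0.79397
t_adjusted = 3 * 0.79397 = 2.38 hours

2.38


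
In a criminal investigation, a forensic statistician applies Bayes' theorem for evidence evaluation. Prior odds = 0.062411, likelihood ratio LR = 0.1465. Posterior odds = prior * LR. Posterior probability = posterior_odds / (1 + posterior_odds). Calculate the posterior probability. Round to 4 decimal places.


Bayesian evidence evaluation:
Posterior odds = prior_odds * LR = 0.062411 * 0.1465 = 0.009143211
Posterior probability = posterior_odds / (1 + posterior_odds)
= 0.009143211 / (1 + 0.009143211)
= 0.009143211 / 1.009143211
= 0.0091

0.0091


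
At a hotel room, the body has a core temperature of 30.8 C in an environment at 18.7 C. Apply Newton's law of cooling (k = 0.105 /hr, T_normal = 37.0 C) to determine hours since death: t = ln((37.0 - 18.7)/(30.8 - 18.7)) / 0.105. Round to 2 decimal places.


Using Newton's law of cooling:
t = ln((T_normal - T_ambient) / (T_body - T_ambient)) / k
T_normal - T_ambient = 18.3
T_body - T_ambient = 12.1
Ratio = 1.512397
ln(ratio) = 0.413696
t = 0.413696 / 0.105 = 3.94 hours

3.94


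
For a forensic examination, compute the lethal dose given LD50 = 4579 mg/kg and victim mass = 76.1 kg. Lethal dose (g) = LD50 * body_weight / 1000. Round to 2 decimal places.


Lethal dose calculation:
Lethal dose = LD50 * body_weight / 1000
= 4579 * 76.1 / 1000
= 348461.9 / 1000
= 348.46 g

348.46


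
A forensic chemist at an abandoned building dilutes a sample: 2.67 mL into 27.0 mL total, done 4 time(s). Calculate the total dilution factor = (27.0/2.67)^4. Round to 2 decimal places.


Dilution factor calculation:
Single dilution = V_total / V_sample = 27.0 / 2.67 ≈ 10.11236
Number of dilutions = 4
Total DF = (27.0 / 2.67)^4 (full precision, rounded at the end) = 10457.07

10457.07


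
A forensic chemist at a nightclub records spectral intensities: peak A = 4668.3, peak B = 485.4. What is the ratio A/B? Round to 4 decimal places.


Spectral peak ratio:
Peak A = 4668.3 counts
Peak B = 485.4 counts
Ratio = 4668.3 / 485.4 = 9.6174

9.6174


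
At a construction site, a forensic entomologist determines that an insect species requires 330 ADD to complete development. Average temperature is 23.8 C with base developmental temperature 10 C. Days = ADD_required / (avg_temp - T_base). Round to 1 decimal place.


Insect development time:
Effective temperature = avg_temp - T_base = 23.8 - 10 = 13.8 C
Days = ADD / effective_temp = 330 / 13.8 = 23.9 days

23.9


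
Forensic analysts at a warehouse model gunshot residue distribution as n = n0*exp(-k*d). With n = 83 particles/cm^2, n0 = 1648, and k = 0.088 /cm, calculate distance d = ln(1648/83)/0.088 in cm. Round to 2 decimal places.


GSR distance calculation:
n0/n = 1648 / 83 = 19.855422
ln(n0/n) = 2.988477
d = 2.988477 / 0.088 = 33.96 cm

33.96


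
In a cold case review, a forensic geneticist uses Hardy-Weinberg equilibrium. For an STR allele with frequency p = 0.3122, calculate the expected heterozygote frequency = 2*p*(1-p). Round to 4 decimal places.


Hardy-Weinberg heterozygote frequency:
q = 1 - p = 1 - 0.3122 = 0.6878
2pq = 2 * 0.3122 * 0.6878 = 0.4295

0.4295


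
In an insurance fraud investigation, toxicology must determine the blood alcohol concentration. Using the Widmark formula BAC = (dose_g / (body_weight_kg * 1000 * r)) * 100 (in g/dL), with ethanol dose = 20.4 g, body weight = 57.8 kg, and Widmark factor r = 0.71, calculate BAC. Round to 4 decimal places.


Applying the Widmark formula:
BAC = (dose_g / (body_wt * 1000 * r)) * 100
Denominator = 57.8 * 1000 * 0.71 = 41038
BAC = (20.4 / 41038) * 100
BAC = 0.0497 g/dL

0.0497


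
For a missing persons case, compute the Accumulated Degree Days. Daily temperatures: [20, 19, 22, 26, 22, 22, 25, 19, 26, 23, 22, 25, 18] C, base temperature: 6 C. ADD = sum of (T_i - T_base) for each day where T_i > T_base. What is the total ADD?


Computing ADD day by day:
Day 1: max(0, 20 - 6) = 14
Day 2: max(0, 19 - 6) = 13
Day 3: max(0, 22 - 6) = 16
Day 4: max(0, 26 - 6) = 20
Day 5: max(0, 22 - 6) = 16
Day 6: max(0, 22 - 6) = 16
Day 7: max(0, 25 - 6) = 19
Day 8: max(0, 19 - 6) = 13
Day 9: max(0, 26 - 6) = 20
Day 10: max(0, 23 - 6) = 17
Day 11: max(0, 22 - 6) = 16
Day 12: max(0, 25 - 6) = 19
Day 13: max(0, 18 - 6) = 12
Total ADD = 211

211


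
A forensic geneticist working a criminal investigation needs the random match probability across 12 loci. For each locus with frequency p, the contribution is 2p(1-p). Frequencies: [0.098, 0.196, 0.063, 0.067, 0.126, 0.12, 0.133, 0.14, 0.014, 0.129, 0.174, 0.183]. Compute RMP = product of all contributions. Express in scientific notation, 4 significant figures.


Computing RMP for 12 loci:
Locus 1: 2 * 0.098 * 0.902 = 0.176792
Locus 2: 2 * 0.196 * 0.804 = 0.315168
Locus 3: 2 * 0.063 * 0.937 = 0.118062
Locus 4: 2 * 0.067 * 0.933 = 0.125022
Locus 5: 2 * 0.126 * 0.874 = 0.220248
Locus 6: 2 * 0.12 * 0.88 = 0.2112
Locus 7: 2 * 0.133 * 0.867 = 0.230622
Locus 8: 2 * 0.14 * 0.86 = 0.2408
Locus 9: 2 * 0.014 * 0.986 = 0.027608
Locus 10: 2 * 0.129 * 0.871 = 0.224718
Locus 11: 2 * 0.174 * 0.826 = 0.287448
Locus 12: 2 * 0.183 * 0.817 = 0.299022
RMP = 1.133e-09

1.133e-09


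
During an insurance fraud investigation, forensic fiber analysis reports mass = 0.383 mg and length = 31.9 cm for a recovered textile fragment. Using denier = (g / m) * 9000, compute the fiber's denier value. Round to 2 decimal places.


Denier calculation:
Mass in grams = 0.383 mg / 1000 = 0.000383 g
Length in meters = 31.9 cm / 100 = 0.319 m
Linear density = mass / length = 0.000383 / 0.319 = 0.00120063 g/m
Denier = (g/m) * 9000 = 0.00120063 * 9000 = 10.81

10.81


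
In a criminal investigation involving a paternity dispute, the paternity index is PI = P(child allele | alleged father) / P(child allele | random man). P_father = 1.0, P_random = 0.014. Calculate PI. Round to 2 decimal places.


Paternity Index calculation:
PI = P(allele|father) / P(allele|random)
PI = 1.0 / 0.014
PI = 71.43

71.43


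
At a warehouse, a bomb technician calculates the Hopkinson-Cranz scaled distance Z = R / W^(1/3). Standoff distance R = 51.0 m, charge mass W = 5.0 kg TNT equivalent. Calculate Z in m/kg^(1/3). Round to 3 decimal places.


Scaled distance calculation:
W^(1/3) = 5.0^(1/3) = 1.709976
Z = R / W^(1/3) = 51.0 / 1.709976
Z = 29.825 m/kg^(1/3)

29.825


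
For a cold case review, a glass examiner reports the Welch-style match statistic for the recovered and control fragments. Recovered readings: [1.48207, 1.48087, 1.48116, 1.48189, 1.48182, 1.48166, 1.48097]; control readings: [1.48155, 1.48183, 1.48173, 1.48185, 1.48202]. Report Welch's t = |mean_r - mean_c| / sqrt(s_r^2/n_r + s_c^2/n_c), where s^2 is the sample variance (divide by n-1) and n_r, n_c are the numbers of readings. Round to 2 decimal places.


Welch's t-criterion for glass RI comparison:
Recovered mean = sum / n_r = 10.37044 / 7 = 1.4814914
Control mean = sum / n_c = 7.40898 / 5 = 1.481796
Recovered sample variance s_r^2 = 2.32981e-07
Control sample variance s_c^2 = 2.978e-08
Welch SE (unpooled) = sqrt(s_r^2/n_r + s_c^2/n_c) = sqrt(3.3283e-08 + 5.956e-09) = sqrt(3.9239e-08) = 0.000198088
|mean_r - mean_c| = 0.000304571
t = 0.000304571 / 0.000198088 = 1.54

1.54
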